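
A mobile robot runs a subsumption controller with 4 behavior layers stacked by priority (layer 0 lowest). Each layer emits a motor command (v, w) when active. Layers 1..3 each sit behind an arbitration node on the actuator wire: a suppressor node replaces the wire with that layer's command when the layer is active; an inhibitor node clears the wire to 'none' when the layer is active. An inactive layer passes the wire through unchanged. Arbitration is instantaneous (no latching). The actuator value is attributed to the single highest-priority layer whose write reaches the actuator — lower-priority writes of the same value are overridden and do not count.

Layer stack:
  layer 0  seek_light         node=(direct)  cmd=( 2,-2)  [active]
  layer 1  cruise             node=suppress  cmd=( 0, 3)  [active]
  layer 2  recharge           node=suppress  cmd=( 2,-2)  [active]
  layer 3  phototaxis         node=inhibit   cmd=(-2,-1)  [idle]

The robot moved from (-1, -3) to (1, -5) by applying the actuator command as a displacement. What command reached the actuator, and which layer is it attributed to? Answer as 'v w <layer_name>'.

displacement = (1, -5) − (-1, -3) = (2, -2)
layer 0 (seek_light) active — direct: (2, -2)
layer 1 (cruise) active — suppresses: (0, 3)
layer 2 (recharge) active — suppresses: (2, -2)
layer 3 (phototaxis) idle — unchanged: (2, -2)
→ actuator (2, -2) — from layer 2 (recharge)

2 -2 recharge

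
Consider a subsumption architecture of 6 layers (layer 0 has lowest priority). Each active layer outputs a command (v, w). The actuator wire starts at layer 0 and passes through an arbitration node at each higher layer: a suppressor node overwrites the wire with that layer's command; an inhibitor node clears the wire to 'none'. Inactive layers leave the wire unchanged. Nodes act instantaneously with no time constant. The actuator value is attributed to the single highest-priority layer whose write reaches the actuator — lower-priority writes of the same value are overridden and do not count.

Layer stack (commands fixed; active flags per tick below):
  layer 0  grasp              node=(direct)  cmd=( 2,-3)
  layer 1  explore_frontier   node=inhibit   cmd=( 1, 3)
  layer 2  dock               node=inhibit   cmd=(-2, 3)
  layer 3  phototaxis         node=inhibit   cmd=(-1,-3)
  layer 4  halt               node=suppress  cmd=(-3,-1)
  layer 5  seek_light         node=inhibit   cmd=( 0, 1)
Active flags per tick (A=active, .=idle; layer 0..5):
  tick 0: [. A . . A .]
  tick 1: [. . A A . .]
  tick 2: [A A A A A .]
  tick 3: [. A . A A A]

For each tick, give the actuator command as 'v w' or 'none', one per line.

tick 0:
  L0 grasp: idle → wire = none
  L1 explore_frontier: active, inhibitor → wire = none
  L2 dock: idle → wire stays none
  L3 phototaxis: idle → wire stays none
  L4 halt: active, suppressor → wire = (-3, -1)
  L5 seek_light: idle → wire stays (-3, -1)
  actuator = (-3, -1)
tick 1:
  L0 grasp: idle → wire = none
  L1 explore_frontier: idle → wire stays none
  L2 dock: active, inhibitor → wire = none
  L3 phototaxis: active, inhibitor → wire = none
  L4 halt: idle → wire stays none
  L5 seek_light: idle → wire stays none
  actuator = none
tick 2:
  L0 grasp: active, feeds wire = (2, -3)
  L1 explore_frontier: active, inhibitor → wire = none
  L2 dock: active, inhibitor → wire = none
  L3 phototaxis: active, inhibitor → wire = none
  L4 halt: active, suppressor → wire = (-3, -1)
  L5 seek_light: idle → wire stays (-3, -1)
  actuator = (-3, -1)
tick 3:
  L0 grasp: idle → wire = none
  L1 explore_frontier: active, inhibitor → wire = none
  L2 dock: idle → wire stays none
  L3 phototaxis: active, inhibitor → wire = none
  L4 halt: active, suppressor → wire = (-3, -1)
  L5 seek_light: active, inhibitor → wire = none
  actuator = none

-3 -1
none
-3 -1
none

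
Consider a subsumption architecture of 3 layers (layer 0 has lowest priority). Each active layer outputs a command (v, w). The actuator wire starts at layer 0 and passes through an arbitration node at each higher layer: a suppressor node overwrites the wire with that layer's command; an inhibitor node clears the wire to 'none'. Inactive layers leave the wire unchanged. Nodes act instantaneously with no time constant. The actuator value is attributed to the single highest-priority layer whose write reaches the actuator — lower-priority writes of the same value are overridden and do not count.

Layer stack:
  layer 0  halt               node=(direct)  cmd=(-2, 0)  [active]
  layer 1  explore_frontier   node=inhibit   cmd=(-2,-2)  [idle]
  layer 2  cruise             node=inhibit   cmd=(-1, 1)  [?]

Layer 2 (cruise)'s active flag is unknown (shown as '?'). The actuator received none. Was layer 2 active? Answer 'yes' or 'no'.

yes

If layer 2 is active=yes:
  actuator would be none
If layer 2 is active=no:
  actuator would be (-2, 0)
Observed none, so layer 2 was active.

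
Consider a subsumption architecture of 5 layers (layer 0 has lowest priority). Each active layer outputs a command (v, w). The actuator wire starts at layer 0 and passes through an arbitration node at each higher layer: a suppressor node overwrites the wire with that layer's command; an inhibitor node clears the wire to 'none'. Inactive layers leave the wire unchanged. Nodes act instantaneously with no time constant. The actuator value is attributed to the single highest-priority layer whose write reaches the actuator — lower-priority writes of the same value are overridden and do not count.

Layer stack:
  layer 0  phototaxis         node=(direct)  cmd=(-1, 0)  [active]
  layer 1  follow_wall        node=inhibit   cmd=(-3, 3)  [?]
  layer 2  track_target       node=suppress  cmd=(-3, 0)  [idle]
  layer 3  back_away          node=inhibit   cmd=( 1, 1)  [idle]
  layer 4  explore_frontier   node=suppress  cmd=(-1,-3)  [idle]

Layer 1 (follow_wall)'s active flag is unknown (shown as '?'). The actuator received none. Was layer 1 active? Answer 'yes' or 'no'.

If layer 1 is active=yes:
  actuator would be none
If layer 1 is active=no:
  actuator would be (-1, 0)
Observed none, so layer 1 was active.

yes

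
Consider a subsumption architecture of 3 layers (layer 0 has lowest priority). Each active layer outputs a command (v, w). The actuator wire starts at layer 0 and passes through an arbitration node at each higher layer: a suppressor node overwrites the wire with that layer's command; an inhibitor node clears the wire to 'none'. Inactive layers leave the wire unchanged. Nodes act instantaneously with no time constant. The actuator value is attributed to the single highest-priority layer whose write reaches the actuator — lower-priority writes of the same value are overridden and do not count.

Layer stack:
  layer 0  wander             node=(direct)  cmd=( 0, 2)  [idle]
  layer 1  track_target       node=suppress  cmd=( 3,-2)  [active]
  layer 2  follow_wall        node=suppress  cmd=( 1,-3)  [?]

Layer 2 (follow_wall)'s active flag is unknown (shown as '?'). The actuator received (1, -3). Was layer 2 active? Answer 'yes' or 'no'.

If layer 2 is active=yes:
  actuator would be (1, -3)
If layer 2 is active=no:
  actuator would be (3, -2)
Observed (1, -3), so layer 2 was active.

yes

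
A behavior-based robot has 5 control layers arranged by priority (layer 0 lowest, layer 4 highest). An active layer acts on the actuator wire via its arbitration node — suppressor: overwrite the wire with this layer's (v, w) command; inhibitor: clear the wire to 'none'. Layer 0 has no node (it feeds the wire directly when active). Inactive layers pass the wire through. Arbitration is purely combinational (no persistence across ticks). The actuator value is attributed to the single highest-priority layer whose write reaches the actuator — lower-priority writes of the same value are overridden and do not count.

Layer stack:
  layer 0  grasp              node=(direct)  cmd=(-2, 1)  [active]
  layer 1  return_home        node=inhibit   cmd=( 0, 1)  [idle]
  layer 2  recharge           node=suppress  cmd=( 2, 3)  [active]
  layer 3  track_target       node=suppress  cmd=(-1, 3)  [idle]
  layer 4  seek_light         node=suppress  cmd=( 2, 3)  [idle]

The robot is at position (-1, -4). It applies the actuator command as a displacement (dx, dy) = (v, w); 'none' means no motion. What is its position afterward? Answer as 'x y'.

[0] grasp on; wire := (-2, 1)
[1] return_home off; pass (-2, 1)
[2] recharge on (suppress); wire := (2, 3)
[3] track_target off; pass (2, 3)
[4] seek_light off; pass (2, 3)
output (2, 3)
position: (-1, -4) + (2, 3) = (1, -1)

1 -1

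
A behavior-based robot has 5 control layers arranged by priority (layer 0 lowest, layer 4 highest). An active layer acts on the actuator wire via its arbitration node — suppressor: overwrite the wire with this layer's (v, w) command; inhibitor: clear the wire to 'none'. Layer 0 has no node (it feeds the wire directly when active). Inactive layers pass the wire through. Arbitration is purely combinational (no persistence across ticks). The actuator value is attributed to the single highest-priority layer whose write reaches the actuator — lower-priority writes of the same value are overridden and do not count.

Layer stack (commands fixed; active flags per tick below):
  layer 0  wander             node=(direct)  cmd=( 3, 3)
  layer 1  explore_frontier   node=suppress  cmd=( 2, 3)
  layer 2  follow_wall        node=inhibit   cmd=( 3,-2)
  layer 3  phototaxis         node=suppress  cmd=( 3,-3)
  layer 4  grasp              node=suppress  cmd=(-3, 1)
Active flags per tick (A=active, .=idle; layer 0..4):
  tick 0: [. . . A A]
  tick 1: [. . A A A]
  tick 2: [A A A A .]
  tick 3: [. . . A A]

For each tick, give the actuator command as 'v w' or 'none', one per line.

tick 0:
  L0 wander: idle → wire = none
  L1 explore_frontier: idle → wire stays none
  L2 follow_wall: idle → wire stays none
  L3 phototaxis: active, suppressor → wire = (3, -3)
  L4 grasp: active, suppressor → wire = (-3, 1)
  actuator = (-3, 1)
tick 1:
  L0 wander: idle → wire = none
  L1 explore_frontier: idle → wire stays none
  L2 follow_wall: active, inhibitor → wire = none
  L3 phototaxis: active, suppressor → wire = (3, -3)
  L4 grasp: active, suppressor → wire = (-3, 1)
  actuator = (-3, 1)
tick 2:
  L0 wander: active, feeds wire = (3, 3)
  L1 explore_frontier: active, suppressor → wire = (2, 3)
  L2 follow_wall: active, inhibitor → wire = none
  L3 phototaxis: active, suppressor → wire = (3, -3)
  L4 grasp: idle → wire stays (3, -3)
  actuator = (3, -3)
tick 3:
  L0 wander: idle → wire = none
  L1 explore_frontier: idle → wire stays none
  L2 follow_wall: idle → wire stays none
  L3 phototaxis: active, suppressor → wire = (3, -3)
  L4 grasp: active, suppressor → wire = (-3, 1)
  actuator = (-3, 1)

-3 1
-3 1
3 -3
-3 1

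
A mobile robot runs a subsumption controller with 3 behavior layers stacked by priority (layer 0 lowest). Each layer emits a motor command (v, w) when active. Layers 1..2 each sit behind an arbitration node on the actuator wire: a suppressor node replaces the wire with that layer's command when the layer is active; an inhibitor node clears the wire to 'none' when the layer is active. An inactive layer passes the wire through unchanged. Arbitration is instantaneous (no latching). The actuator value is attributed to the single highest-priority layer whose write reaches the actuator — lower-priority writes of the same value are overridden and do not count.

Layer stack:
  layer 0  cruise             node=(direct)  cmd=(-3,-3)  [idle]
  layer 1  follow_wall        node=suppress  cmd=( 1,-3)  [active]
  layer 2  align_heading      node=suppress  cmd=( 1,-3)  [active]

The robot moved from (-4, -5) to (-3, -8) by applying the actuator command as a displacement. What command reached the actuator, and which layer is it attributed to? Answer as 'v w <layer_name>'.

displacement = (-3, -8) − (-4, -5) = (1, -3)
L0 cruise: idle → wire = none
L1 follow_wall: active, suppressor → wire = (1, -3)
L2 align_heading: active, suppressor → wire = (1, -3)
actuator = (1, -3) — from layer 2 (align_heading)

1 -3 align_heading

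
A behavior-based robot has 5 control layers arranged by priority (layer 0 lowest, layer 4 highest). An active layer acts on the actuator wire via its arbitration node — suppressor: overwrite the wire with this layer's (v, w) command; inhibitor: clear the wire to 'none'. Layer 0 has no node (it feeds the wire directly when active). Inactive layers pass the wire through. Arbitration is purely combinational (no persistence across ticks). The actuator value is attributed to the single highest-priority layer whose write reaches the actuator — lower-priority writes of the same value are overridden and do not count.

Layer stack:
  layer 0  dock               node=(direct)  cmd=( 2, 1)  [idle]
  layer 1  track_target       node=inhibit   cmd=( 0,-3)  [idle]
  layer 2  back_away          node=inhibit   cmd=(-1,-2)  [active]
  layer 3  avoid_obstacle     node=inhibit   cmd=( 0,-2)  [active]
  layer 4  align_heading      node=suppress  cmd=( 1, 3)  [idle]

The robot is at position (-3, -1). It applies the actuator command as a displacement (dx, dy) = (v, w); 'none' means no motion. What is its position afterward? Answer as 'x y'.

-3 -1

[0] dock off; wire := none
[1] track_target off; pass none
[2] back_away on (inhibit); wire := none
[3] avoid_obstacle on (inhibit); wire := none
[4] align_heading off; pass none
output none
position: (-3, -1) + none = (-3, -1)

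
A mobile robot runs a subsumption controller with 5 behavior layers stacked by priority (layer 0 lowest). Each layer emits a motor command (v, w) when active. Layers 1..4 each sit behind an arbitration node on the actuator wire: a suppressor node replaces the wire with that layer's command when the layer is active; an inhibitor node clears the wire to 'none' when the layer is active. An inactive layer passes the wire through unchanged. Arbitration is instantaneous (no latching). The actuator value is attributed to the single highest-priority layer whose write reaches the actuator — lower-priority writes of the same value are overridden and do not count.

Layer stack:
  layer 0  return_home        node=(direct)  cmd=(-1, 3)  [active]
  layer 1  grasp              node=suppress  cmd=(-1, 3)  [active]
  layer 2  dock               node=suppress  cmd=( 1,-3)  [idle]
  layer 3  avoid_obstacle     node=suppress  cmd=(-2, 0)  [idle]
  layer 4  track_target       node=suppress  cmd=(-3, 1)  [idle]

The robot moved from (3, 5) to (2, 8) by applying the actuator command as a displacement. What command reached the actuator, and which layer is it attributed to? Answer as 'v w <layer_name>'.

-1 3 grasp

displacement = (2, 8) − (3, 5) = (-1, 3)
L0 return_home: active, feeds wire = (-1, 3)
L1 grasp: active, suppressor → wire = (-1, 3)
L2 dock: idle → wire stays (-1, 3)
L3 avoid_obstacle: idle → wire stays (-1, 3)
L4 track_target: idle → wire stays (-1, 3)
actuator = (-1, 3) — from layer 1 (grasp)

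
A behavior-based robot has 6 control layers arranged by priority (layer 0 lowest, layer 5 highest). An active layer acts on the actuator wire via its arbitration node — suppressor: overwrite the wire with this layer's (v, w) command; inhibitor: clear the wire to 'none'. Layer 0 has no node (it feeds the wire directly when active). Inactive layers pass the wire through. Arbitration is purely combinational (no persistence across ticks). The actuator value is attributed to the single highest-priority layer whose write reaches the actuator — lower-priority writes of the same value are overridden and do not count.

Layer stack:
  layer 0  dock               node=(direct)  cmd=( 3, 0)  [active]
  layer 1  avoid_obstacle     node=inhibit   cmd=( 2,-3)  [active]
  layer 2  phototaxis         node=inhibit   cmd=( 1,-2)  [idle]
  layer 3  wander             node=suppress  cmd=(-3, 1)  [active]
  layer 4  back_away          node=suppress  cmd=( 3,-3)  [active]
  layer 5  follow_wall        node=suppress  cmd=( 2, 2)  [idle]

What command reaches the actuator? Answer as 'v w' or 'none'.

layer 0 (dock) active — direct: (3, 0)
layer 1 (avoid_obstacle) active — inhibits: none
layer 2 (phototaxis) idle — unchanged: none
layer 3 (wander) active — suppresses: (-3, 1)
layer 4 (back_away) active — suppresses: (3, -3)
layer 5 (follow_wall) idle — unchanged: (3, -3)
→ actuator (3, -3)

3 -3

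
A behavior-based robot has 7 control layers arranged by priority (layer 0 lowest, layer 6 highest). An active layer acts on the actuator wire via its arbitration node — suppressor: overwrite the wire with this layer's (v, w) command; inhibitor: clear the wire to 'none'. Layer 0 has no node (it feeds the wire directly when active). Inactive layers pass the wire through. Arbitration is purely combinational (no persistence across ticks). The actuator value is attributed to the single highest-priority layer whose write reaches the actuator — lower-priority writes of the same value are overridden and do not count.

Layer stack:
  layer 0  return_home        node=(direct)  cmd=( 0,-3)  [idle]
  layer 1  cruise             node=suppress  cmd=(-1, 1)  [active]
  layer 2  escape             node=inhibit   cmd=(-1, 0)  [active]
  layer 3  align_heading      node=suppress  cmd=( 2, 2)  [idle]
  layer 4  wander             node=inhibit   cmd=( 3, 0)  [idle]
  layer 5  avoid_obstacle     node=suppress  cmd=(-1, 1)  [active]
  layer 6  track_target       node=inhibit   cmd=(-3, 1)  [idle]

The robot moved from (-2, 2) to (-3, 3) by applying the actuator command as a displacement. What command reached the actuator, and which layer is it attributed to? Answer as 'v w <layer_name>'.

-1 1 avoid_obstacle

displacement = (-3, 3) − (-2, 2) = (-1, 1)
L0 return_home: idle → wire = none
L1 cruise: active, suppressor → wire = (-1, 1)
L2 escape: active, inhibitor → wire = none
L3 align_heading: idle → wire stays none
L4 wander: idle → wire stays none
L5 avoid_obstacle: active, suppressor → wire = (-1, 1)
L6 track_target: idle → wire stays (-1, 1)
actuator = (-1, 1) — from layer 5 (avoid_obstacle)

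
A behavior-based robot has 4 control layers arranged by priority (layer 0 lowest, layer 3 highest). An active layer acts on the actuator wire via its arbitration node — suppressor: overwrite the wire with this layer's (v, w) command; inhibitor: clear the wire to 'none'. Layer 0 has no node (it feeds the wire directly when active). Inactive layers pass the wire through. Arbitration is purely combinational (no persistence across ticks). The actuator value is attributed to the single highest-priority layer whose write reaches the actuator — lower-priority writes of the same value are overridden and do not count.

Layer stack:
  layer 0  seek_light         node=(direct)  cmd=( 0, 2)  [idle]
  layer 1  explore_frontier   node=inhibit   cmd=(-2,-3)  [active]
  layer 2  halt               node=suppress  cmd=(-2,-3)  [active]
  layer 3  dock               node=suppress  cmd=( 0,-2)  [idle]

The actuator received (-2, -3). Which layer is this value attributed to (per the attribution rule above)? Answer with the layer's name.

halt

L0 seek_light: idle → wire = none
L1 explore_frontier: active, inhibitor → wire = none
L2 halt: active, suppressor → wire = (-2, -3)
L3 dock: idle → wire stays (-2, -3)
actuator = (-2, -3)
last writer: layer 2 = halt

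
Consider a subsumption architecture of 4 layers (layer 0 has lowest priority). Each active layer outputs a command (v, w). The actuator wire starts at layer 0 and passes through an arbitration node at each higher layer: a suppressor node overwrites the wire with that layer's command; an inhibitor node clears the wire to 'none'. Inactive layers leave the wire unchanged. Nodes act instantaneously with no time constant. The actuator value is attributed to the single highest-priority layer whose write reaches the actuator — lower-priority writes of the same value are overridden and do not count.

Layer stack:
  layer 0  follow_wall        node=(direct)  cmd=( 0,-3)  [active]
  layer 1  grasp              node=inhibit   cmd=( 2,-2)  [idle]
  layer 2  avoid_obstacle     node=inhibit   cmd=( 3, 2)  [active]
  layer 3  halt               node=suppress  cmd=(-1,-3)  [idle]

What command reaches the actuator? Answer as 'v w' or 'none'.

none

L0 follow_wall: active, feeds wire = (0, -3)
L1 grasp: idle → wire stays (0, -3)
L2 avoid_obstacle: active, inhibitor → wire = none
L3 halt: idle → wire stays none
actuator = none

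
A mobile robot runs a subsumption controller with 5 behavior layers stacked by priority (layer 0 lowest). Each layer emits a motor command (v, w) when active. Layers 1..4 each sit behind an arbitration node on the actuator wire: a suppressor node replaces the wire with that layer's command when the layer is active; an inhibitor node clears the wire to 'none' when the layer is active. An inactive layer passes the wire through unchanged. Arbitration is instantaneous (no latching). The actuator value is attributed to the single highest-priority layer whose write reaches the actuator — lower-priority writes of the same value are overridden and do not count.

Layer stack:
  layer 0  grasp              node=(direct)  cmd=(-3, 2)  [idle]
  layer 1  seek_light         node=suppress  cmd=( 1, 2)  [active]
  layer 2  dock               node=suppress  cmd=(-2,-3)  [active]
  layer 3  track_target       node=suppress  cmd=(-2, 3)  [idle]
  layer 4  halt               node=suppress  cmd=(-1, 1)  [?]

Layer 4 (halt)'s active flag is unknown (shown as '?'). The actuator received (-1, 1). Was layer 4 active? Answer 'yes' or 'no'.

yes

If layer 4 is active=yes:
  actuator would be (-1, 1)
If layer 4 is active=no:
  actuator would be (-2, -3)
Observed (-1, 1), so layer 4 was active.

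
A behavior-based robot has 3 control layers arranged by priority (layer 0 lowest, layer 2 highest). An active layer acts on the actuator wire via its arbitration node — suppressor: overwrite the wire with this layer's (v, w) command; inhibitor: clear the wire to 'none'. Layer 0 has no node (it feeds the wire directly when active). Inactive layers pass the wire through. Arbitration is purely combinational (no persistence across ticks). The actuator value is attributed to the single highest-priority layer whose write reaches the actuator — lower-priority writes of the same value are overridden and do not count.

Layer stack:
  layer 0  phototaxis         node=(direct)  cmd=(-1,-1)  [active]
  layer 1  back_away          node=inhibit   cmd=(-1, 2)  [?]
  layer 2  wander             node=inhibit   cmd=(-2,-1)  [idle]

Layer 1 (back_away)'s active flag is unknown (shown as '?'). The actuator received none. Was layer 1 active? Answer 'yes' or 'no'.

yes

If layer 1 is active=yes:
  actuator would be none
If layer 1 is active=no:
  actuator would be (-1, -1)
Observed none, so layer 1 was active.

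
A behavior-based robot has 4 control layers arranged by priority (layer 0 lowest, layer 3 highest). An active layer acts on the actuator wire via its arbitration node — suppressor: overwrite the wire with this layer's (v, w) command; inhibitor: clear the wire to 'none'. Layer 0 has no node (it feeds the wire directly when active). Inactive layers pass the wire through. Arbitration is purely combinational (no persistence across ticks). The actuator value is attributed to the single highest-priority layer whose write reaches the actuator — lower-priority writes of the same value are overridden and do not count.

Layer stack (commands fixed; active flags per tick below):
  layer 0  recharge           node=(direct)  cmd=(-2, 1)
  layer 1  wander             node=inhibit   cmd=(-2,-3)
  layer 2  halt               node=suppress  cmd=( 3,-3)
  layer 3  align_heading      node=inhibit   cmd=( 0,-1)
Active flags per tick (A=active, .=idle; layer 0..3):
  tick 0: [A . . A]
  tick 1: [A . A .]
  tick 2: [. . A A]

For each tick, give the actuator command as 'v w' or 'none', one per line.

none
3 -3
none

tick 0:
  L0 recharge: active, feeds wire = (-2, 1)
  L1 wander: idle → wire stays (-2, 1)
  L2 halt: idle → wire stays (-2, 1)
  L3 align_heading: active, inhibitor → wire = none
  actuator = none
tick 1:
  L0 recharge: active, feeds wire = (-2, 1)
  L1 wander: idle → wire stays (-2, 1)
  L2 halt: active, suppressor → wire = (3, -3)
  L3 align_heading: idle → wire stays (3, -3)
  actuator = (3, -3)
tick 2:
  L0 recharge: idle → wire = none
  L1 wander: idle → wire stays none
  L2 halt: active, suppressor → wire = (3, -3)
  L3 align_heading: active, inhibitor → wire = none
  actuator = none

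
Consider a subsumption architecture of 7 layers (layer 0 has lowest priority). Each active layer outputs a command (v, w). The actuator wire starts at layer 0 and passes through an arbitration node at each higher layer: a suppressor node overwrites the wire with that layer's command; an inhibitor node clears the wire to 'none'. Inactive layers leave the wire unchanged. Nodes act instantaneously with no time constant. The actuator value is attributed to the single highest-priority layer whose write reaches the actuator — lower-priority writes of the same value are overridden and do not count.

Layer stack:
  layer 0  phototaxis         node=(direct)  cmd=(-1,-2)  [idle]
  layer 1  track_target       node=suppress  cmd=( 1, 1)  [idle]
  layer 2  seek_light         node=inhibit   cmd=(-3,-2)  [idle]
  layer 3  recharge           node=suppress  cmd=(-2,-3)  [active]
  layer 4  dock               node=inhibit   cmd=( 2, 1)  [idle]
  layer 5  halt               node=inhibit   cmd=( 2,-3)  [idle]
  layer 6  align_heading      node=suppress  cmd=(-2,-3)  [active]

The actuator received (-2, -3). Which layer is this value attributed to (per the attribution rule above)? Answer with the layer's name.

align_heading

L0 phototaxis: idle → wire = none
L1 track_target: idle → wire stays none
L2 seek_light: idle → wire stays none
L3 recharge: active, suppressor → wire = (-2, -3)
L4 dock: idle → wire stays (-2, -3)
L5 halt: idle → wire stays (-2, -3)
L6 align_heading: active, suppressor → wire = (-2, -3)
actuator = (-2, -3)
last writer: layer 6 = align_heading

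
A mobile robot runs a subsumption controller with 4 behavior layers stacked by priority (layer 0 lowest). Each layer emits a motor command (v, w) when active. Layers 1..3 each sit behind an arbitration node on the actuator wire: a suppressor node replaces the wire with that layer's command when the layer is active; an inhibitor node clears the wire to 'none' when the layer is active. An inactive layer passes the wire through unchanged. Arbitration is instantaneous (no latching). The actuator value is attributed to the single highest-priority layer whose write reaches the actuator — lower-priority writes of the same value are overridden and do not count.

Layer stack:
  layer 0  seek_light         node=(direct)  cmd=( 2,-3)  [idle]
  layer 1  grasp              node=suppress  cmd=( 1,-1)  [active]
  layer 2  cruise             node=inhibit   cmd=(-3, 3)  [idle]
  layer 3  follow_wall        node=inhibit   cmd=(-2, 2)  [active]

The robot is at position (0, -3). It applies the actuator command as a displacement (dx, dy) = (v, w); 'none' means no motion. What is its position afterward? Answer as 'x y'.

[0] seek_light off; wire := none
[1] grasp on (suppress); wire := (1, -1)
[2] cruise off; pass (1, -1)
[3] follow_wall on (inhibit); wire := none
output none
position: (0, -3) + none = (0, -3)

0 -3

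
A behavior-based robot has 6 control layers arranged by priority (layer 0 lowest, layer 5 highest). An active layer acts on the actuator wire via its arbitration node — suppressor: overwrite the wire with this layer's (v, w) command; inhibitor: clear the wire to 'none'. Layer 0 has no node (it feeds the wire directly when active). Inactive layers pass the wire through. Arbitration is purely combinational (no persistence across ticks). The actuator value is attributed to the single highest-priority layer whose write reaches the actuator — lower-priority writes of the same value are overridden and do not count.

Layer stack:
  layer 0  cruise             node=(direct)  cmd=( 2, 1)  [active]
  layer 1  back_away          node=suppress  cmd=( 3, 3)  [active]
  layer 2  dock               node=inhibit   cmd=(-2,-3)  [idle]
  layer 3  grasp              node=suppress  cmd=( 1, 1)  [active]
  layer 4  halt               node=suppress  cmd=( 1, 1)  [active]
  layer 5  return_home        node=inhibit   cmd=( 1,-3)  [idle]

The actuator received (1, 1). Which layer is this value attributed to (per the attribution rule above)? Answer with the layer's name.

halt

[0] cruise on; wire := (2, 1)
[1] back_away on (suppress); wire := (3, 3)
[2] dock off; pass (3, 3)
[3] grasp on (suppress); wire := (1, 1)
[4] halt on (suppress); wire := (1, 1)
[5] return_home off; pass (1, 1)
output (1, 1)
last writer: layer 4 = halt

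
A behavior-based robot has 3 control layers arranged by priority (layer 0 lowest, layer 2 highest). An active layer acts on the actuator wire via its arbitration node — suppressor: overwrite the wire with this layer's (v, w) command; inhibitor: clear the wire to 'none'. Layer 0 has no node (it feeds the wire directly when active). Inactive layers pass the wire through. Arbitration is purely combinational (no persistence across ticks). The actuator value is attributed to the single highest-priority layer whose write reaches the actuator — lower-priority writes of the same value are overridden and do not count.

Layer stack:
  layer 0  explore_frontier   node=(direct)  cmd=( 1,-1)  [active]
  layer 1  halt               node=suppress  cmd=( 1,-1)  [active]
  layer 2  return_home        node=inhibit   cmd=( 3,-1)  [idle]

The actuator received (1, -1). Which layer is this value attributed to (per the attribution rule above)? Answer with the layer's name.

halt

[0] explore_frontier on; wire := (1, -1)
[1] halt on (suppress); wire := (1, -1)
[2] return_home off; pass (1, -1)
output (1, -1)
last writer: layer 1 = halt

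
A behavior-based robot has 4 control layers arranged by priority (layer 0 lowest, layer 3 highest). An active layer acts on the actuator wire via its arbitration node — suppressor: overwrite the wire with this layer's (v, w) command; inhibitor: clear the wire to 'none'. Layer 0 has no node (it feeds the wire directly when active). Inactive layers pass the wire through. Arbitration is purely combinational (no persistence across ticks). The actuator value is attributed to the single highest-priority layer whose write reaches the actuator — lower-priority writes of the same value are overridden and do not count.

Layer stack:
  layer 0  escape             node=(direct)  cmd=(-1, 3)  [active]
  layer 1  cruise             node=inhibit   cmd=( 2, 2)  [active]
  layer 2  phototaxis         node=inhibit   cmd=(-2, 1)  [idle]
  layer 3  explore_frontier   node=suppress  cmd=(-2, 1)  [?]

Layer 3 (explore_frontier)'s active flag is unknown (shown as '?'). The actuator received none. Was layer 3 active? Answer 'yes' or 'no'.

If layer 3 is active=yes:
  actuator would be (-2, 1)
If layer 3 is active=no:
  actuator would be none
Observed none, so layer 3 was idle.

no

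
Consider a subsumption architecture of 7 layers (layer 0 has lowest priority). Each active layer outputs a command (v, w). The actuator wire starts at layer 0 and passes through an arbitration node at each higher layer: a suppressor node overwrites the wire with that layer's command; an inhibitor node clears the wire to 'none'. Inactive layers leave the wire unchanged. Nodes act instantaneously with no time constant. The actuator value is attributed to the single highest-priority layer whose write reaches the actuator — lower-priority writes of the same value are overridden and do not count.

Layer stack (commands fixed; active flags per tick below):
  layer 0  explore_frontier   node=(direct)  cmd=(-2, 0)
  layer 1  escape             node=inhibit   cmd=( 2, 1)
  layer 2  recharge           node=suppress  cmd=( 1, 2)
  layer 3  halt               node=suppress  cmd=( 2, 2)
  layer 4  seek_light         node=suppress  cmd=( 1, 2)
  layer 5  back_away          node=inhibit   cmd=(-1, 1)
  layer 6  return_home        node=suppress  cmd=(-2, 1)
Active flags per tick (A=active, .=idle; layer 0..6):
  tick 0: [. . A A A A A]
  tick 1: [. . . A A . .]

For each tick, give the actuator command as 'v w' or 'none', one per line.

-2 1
1 2

tick 0:
  L0 explore_frontier: idle → wire = none
  L1 escape: idle → wire stays none
  L2 recharge: active, suppressor → wire = (1, 2)
  L3 halt: active, suppressor → wire = (2, 2)
  L4 seek_light: active, suppressor → wire = (1, 2)
  L5 back_away: active, inhibitor → wire = none
  L6 return_home: active, suppressor → wire = (-2, 1)
  actuator = (-2, 1)
tick 1:
  L0 explore_frontier: idle → wire = none
  L1 escape: idle → wire stays none
  L2 recharge: idle → wire stays none
  L3 halt: active, suppressor → wire = (2, 2)
  L4 seek_light: active, suppressor → wire = (1, 2)
  L5 back_away: idle → wire stays (1, 2)
  L6 return_home: idle → wire stays (1, 2)
  actuator = (1, 2)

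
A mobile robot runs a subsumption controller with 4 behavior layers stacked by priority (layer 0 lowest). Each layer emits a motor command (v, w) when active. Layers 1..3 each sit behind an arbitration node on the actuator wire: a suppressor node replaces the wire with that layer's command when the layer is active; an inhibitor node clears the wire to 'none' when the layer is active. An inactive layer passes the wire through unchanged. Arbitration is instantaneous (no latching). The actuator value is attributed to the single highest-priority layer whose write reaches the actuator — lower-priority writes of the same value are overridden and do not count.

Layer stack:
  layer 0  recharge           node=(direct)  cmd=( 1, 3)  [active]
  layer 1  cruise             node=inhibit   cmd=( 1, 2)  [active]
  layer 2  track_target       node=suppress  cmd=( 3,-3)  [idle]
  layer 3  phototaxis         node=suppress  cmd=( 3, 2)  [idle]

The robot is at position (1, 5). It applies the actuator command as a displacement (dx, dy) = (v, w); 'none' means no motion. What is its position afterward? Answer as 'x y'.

1 5

layer 0 (recharge) active — direct: (1, 3)
layer 1 (cruise) active — inhibits: none
layer 2 (track_target) idle — unchanged: none
layer 3 (phototaxis) idle — unchanged: none
→ actuator none
position: (1, 5) + none = (1, 5)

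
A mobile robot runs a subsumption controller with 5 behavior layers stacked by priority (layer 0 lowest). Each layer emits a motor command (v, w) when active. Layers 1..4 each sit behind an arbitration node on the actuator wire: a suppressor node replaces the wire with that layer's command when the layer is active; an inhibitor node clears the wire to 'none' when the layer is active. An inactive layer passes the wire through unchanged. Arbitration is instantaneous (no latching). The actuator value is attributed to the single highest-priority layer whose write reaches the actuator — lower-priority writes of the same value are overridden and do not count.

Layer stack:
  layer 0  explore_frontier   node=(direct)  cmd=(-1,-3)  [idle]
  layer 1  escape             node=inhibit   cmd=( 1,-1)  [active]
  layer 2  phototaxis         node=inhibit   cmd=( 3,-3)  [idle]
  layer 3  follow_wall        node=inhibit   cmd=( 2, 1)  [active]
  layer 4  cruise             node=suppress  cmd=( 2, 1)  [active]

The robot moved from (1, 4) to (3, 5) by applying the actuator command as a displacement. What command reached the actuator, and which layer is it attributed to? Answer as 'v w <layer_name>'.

2 1 cruise

displacement = (3, 5) − (1, 4) = (2, 1)
L0 explore_frontier: idle → wire = none
L1 escape: active, inhibitor → wire = none
L2 phototaxis: idle → wire stays none
L3 follow_wall: active, inhibitor → wire = none
L4 cruise: active, suppressor → wire = (2, 1)
actuator = (2, 1) — from layer 4 (cruise)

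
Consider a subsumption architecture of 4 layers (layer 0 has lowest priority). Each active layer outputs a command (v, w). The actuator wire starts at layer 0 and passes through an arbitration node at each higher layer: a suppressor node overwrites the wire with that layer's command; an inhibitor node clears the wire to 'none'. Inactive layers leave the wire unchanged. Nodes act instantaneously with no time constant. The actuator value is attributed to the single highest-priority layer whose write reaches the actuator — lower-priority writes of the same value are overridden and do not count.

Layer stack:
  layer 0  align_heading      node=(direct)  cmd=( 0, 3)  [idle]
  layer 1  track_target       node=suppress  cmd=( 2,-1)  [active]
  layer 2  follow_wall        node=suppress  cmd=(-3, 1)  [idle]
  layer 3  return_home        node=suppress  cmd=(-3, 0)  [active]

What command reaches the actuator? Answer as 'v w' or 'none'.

L0 align_heading: idle → wire = none
L1 track_target: active, suppressor → wire = (2, -1)
L2 follow_wall: idle → wire stays (2, -1)
L3 return_home: active, suppressor → wire = (-3, 0)
actuator = (-3, 0)

-3 0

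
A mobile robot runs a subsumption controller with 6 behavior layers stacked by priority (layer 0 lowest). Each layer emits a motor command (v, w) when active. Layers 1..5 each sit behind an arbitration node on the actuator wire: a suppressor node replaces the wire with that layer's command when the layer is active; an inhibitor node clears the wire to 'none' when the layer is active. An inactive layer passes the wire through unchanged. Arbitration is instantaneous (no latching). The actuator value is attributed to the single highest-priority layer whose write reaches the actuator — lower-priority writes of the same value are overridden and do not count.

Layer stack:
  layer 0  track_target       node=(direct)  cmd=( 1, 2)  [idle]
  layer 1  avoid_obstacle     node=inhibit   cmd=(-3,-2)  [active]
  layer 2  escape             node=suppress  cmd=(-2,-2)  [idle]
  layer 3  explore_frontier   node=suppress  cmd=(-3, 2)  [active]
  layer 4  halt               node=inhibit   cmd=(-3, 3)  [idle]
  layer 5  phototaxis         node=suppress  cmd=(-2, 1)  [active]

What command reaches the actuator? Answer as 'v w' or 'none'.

-2 1

layer 0 (track_target) idle — none
layer 1 (avoid_obstacle) active — inhibits: none
layer 2 (escape) idle — unchanged: none
layer 3 (explore_frontier) active — suppresses: (-3, 2)
layer 4 (halt) idle — unchanged: (-3, 2)
layer 5 (phototaxis) active — suppresses: (-2, 1)
→ actuator (-2, 1)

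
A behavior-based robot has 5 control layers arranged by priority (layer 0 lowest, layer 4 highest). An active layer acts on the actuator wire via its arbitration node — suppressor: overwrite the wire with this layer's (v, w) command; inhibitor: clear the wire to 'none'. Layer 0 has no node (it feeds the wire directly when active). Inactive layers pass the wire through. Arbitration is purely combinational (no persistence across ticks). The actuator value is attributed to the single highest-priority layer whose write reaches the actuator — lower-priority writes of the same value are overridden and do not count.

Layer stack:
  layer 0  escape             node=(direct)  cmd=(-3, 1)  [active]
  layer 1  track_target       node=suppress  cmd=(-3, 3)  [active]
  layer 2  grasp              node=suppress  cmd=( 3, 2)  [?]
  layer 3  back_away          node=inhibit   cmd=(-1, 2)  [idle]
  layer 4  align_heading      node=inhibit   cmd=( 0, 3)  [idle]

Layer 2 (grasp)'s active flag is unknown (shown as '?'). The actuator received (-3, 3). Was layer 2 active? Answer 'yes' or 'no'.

If layer 2 is active=yes:
  actuator would be (3, 2)
If layer 2 is active=no:
  actuator would be (-3, 3)
Observed (-3, 3), so layer 2 was idle.

no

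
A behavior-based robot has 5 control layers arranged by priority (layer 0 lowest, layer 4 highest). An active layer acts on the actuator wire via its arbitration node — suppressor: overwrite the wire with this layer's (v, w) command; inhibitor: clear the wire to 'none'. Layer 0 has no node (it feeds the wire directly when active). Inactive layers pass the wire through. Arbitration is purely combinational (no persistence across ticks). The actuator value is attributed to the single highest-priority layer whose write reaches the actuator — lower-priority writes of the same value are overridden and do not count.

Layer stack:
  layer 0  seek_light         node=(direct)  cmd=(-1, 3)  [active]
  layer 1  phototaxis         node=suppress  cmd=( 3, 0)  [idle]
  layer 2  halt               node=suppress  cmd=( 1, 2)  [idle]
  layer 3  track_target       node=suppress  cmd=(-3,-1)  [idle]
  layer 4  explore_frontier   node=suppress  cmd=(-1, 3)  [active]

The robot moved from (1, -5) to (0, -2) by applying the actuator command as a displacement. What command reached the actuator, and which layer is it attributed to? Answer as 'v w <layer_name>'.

-1 3 explore_frontier

displacement = (0, -2) − (1, -5) = (-1, 3)
L0 seek_light: active, feeds wire = (-1, 3)
L1 phototaxis: idle → wire stays (-1, 3)
L2 halt: idle → wire stays (-1, 3)
L3 track_target: idle → wire stays (-1, 3)
L4 explore_frontier: active, suppressor → wire = (-1, 3)
actuator = (-1, 3) — from layer 4 (explore_frontier)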